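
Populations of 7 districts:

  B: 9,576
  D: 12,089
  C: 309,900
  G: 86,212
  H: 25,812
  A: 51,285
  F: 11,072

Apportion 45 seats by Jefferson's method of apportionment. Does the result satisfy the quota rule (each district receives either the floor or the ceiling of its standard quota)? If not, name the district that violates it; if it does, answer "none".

C

Standard quotas: B 0.852, D 1.075, C 27.563, G 7.668, H 2.296, A 4.561, F 0.985.
Jefferson allocation: B 0, D 1, C 29, G 8, H 2, A 4, F 1.
C has quota 27.563 (lower 27, upper 28) but receives 29 — outside the quota interval.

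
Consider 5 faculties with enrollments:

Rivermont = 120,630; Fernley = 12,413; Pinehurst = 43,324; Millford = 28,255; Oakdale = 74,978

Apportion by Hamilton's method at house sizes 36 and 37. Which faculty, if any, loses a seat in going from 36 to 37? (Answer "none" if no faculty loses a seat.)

At 36 seats: Rivermont 15, Fernley 2, Pinehurst 5, Millford 4, Oakdale 10.
At 37 seats: Rivermont 16, Fernley 1, Pinehurst 6, Millford 4, Oakdale 10.
Fernley drops from 2 to 1.

Fernley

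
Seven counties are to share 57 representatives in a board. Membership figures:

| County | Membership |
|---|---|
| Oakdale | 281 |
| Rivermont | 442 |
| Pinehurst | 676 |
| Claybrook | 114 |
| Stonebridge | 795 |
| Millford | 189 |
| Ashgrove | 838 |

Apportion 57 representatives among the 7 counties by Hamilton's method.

Total 3335; standard divisor 3335/57 ≈ 58.509.
Standard quotas: Oakdale 4.803, Rivermont 7.554, Pinehurst 11.554, Claybrook 1.948, Stonebridge 13.588, Millford 3.230, Ashgrove 14.323.
Lower quotas: Oakdale 4, Rivermont 7, Pinehurst 11, Claybrook 1, Stonebridge 13, Millford 3, Ashgrove 14 (sum 53, leaving 4 seats).
Remainders in descending order: Claybrook 0.948, Oakdale 0.803, Stonebridge 0.588, Rivermont 0.554, Pinehurst 0.554, Ashgrove 0.323, Millford 0.230.
The surplus seats go to Claybrook, Oakdale, Stonebridge, Rivermont.

Oakdale 5, Rivermont 8, Pinehurst 11, Claybrook 2, Stonebridge 14, Millford 3, Ashgrove 14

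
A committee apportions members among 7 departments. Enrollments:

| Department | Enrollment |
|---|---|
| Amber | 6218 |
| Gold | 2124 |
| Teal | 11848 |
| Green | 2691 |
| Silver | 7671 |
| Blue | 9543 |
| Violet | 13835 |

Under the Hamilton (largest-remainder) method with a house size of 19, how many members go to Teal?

Standard divisor: 53930 ÷ 19 ≈ 2838.421.
Standard quotas: Amber 2.1907, Gold 0.7483, Teal 4.1742, Green 0.9481, Silver 2.7026, Blue 3.3621, Violet 4.8742.
Lower quotas: Amber 2, Gold 0, Teal 4, Green 0, Silver 2, Blue 3, Violet 4 (sum 15, leaving 4 seats).
Remainders in descending order: Green 0.9481, Violet 0.8742, Gold 0.7483, Silver 0.7026, Blue 0.3621, Amber 0.1907, Teal 0.1742.
The surplus seats go to Green, Violet, Gold, Silver.
Teal receives 4.

4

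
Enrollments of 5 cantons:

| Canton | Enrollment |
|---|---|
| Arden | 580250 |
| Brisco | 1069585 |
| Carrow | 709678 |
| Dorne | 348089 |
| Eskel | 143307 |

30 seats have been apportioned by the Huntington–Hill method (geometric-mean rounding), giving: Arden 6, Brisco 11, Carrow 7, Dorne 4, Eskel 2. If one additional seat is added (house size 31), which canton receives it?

Carrow

Priority for the next seat is population ÷ (√(s·(s+1))).
Priorities: Arden 89534.519, Brisco 93095.425, Carrow 94834.712, Dorne 77835.067, Eskel 58504.838.
Highest priority: Carrow.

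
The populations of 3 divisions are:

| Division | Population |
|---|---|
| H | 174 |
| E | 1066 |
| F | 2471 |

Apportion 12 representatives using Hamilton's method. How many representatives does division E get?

Standard divisor: 3711 ÷ 12 ≈ 309.25.
Standard quotas: H 0.563, E 3.447, F 7.990.
Lower quotas: H 0, E 3, F 7 (sum 10, leaving 2 seats).
Remainders in descending order: F 0.990, H 0.563, E 0.447.
The surplus seats go to F, H.
E receives 3.

3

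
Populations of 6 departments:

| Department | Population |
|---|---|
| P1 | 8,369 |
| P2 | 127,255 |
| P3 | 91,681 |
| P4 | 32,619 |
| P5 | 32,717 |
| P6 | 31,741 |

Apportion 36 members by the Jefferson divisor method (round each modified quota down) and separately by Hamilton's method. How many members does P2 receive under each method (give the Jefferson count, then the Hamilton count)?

15 and 14

Jefferson: P1 1, P2 15, P3 11, P4 3, P5 3, P6 3.
Hamilton: P1 1, P2 14, P3 10, P4 4, P5 4, P6 3.
P2 gets 15 under Jefferson and 14 under Hamilton.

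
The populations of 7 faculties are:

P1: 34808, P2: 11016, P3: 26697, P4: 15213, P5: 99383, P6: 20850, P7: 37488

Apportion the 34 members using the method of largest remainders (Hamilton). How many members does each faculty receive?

The standard divisor is 245455/34 ≈ 7219.265.
Standard quotas: P1 4.8215, P2 1.5259, P3 3.6980, P4 2.1073, P5 13.7664, P6 2.8881, P7 5.1928.
Lower quotas: P1 4, P2 1, P3 3, P4 2, P5 13, P6 2, P7 5 (sum 30, leaving 4 seats).
Remainders in descending order: P6 0.8881, P1 0.8215, P5 0.7664, P3 0.6980, P2 0.5259, P7 0.1928, P4 0.1073.
Largest remainders: P6, P1, P5, P3 receive the extra seats.

P1: 5, P2: 1, P3: 4, P4: 2, P5: 14, P6: 3, P7: 5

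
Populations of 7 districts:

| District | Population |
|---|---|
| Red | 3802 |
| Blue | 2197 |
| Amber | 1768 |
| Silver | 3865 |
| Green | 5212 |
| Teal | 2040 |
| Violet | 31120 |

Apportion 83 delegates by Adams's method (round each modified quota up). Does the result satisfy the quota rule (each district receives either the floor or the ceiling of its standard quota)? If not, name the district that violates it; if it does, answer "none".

Standard quotas: Red 6.311, Blue 3.647, Amber 2.935, Silver 6.415, Green 8.651, Teal 3.386, Violet 51.655.
Adams allocation: Red 6, Blue 4, Amber 3, Silver 7, Green 9, Teal 4, Violet 50.
Violet has quota 51.655 (lower 51, upper 52) but receives 50 — outside the quota interval.

Violet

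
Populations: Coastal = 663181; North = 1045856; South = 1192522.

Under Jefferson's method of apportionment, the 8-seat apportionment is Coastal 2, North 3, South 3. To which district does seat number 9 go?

South

Priority for the next seat is population ÷ (current seats + 1).
Priorities: Coastal 221060.333, North 261464.000, South 298130.500.
Highest priority: South.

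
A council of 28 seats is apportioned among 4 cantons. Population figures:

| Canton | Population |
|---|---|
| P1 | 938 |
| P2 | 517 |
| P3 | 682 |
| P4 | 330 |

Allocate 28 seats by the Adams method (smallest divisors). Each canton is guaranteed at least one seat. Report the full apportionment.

P1 10; P2 6; P3 8; P4 4

Standard divisor 2467/28 ≈ 88.107; standard quotas: P1 10.646, P2 5.868, P3 7.741, P4 3.745.
Rounding up gives 11, 6, 8, 4 = 29 seats, so the divisor must be adjusted.
With modified divisor 96: modified quotas P1 9.771, P2 5.385, P3 7.104, P4 3.438.
Rounding up: P1 10, P2 6, P3 8, P4 4 (total 28).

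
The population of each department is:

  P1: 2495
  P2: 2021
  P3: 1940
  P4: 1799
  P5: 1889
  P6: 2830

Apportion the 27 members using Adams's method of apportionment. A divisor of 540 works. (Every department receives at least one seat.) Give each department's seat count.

With modified divisor 540: modified quotas P1 4.620, P2 3.743, P3 3.593, P4 3.331, P5 3.498, P6 5.241.
Rounding up: P1 5, P2 4, P3 4, P4 4, P5 4, P6 6 (total 27).

P1: 5; P2: 4; P3: 4; P4: 4; P5: 4; P6: 6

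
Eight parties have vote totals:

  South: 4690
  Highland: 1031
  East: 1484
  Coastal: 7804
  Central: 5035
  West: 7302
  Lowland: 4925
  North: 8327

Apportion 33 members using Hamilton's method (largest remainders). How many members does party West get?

6

Standard divisor: 40598 ÷ 33 ≈ 1230.242.
Standard quotas: South 3.8123, Highland 0.8380, East 1.2063, Coastal 6.3435, Central 4.0927, West 5.9354, Lowland 4.0033, North 6.7686.
Lower quotas: South 3, Highland 0, East 1, Coastal 6, Central 4, West 5, Lowland 4, North 6 (sum 29, leaving 4 seats).
Remainders in descending order: West 0.9354, Highland 0.8380, South 0.8123, North 0.7686, Coastal 0.3435, East 0.2063, Central 0.0927, Lowland 0.0033.
The surplus seats go to West, Highland, South, North.
West receives 6.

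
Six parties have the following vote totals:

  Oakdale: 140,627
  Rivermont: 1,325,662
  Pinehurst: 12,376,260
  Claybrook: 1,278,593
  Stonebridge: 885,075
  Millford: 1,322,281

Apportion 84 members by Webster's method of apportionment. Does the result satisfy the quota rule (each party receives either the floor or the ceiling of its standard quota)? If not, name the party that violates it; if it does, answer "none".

Pinehurst

Standard quotas: Oakdale 0.682, Rivermont 6.426, Pinehurst 59.994, Claybrook 6.198, Stonebridge 4.290, Millford 6.410.
Webster allocation: Oakdale 1, Rivermont 6, Pinehurst 61, Claybrook 6, Stonebridge 4, Millford 6.
Pinehurst has quota 59.994 (lower 59, upper 60) but receives 61 — outside the quota interval.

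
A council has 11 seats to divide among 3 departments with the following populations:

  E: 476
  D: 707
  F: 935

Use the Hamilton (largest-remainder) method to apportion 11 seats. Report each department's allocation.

E 2, D 4, F 5

Standard divisor: 2118 ÷ 11 ≈ 192.545.
Standard quotas: E 2.472, D 3.672, F 4.856.
Lower quotas: E 2, D 3, F 4 (sum 9, leaving 2 seats).
Remainders in descending order: F 0.856, D 0.672, E 0.472.
Largest remainders: F, D receive the extra seats.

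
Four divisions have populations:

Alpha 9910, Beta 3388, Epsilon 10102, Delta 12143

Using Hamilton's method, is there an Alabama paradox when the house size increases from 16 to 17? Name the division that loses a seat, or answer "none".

At 16 seats: Alpha 4, Beta 2, Epsilon 5, Delta 5.
At 17 seats: Alpha 5, Beta 1, Epsilon 5, Delta 6.
Beta drops from 2 to 1.

Beta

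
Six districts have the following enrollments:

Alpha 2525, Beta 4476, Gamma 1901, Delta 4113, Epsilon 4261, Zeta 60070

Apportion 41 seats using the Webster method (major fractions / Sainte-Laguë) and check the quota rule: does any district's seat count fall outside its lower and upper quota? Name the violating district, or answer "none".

Standard quotas: Alpha 1.338, Beta 2.373, Gamma 1.008, Delta 2.180, Epsilon 2.259, Zeta 31.842.
Webster allocation: Alpha 1, Beta 2, Gamma 1, Delta 2, Epsilon 2, Zeta 33.
Zeta has quota 31.842 (lower 31, upper 32) but receives 33 — outside the quota interval.

Zeta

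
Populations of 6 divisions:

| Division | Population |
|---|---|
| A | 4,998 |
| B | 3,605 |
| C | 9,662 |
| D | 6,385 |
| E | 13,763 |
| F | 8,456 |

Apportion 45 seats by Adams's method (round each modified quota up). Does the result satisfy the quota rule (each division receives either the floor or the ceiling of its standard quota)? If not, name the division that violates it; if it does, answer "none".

Standard quotas: A 4.799, B 3.461, C 9.277, D 6.130, E 13.214, F 8.119.
Adams allocation: A 5, B 4, C 9, D 6, E 13, F 8.
Every allocation lies between the lower and upper quota.

none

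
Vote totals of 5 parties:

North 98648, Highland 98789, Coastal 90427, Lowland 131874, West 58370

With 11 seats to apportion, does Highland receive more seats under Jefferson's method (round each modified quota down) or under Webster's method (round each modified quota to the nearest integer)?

Jefferson: North 2, Highland 2, Coastal 2, Lowland 4, West 1.
Webster: North 2, Highland 3, Coastal 2, Lowland 3, West 1.
Highland gets 2 under Jefferson and 3 under Webster.

Webster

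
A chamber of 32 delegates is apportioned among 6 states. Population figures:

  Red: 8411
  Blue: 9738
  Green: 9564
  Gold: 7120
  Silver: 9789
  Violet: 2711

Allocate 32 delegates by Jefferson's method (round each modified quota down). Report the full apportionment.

Red=6, Blue=7, Green=6, Gold=5, Silver=7, Violet=1

Standard divisor 47333/32 ≈ 1479.156; standard quotas: Red 5.686, Blue 6.583, Green 6.466, Gold 4.814, Silver 6.618, Violet 1.833.
Rounding down gives 5, 6, 6, 4, 6, 1 = 28 seats, so the divisor must be adjusted.
With modified divisor 1380: modified quotas Red 6.095, Blue 7.057, Green 6.930, Gold 5.159, Silver 7.093, Violet 1.964.
Rounding down: Red 6, Blue 7, Green 6, Gold 5, Silver 7, Violet 1 (total 32).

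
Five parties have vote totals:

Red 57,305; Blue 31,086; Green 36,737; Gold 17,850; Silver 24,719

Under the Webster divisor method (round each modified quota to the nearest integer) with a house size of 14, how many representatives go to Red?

Standard divisor 167697/14 ≈ 11978.357; standard quotas: Red 4.784, Blue 2.595, Green 3.067, Gold 1.490, Silver 2.064.
Rounding to the nearest integer gives Red 5, Blue 3, Green 3, Gold 1, Silver 2 — total 14, matching the house size, so no adjustment is needed.
Red receives 5.

5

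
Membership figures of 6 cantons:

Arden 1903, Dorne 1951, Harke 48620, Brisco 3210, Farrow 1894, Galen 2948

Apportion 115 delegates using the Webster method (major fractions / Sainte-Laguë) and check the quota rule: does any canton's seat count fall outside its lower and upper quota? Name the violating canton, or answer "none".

Standard quotas: Arden 3.616, Dorne 3.707, Harke 92.378, Brisco 6.099, Farrow 3.599, Galen 5.601.
Webster allocation: Arden 4, Dorne 4, Harke 91, Brisco 6, Farrow 4, Galen 6.
Harke has quota 92.378 (lower 92, upper 93) but receives 91 — outside the quota interval.

Harke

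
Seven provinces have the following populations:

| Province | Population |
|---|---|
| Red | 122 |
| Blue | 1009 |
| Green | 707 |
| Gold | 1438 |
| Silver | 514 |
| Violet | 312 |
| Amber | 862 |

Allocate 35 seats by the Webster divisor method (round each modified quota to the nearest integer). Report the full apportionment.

Red 1; Blue 7; Green 5; Gold 10; Silver 4; Violet 2; Amber 6

Standard divisor 4964/35 ≈ 141.829; standard quotas: Red 0.860, Blue 7.114, Green 4.985, Gold 10.139, Silver 3.624, Violet 2.200, Amber 6.078.
Rounding to the nearest integer gives Red 1, Blue 7, Green 5, Gold 10, Silver 4, Violet 2, Amber 6 — total 35, matching the house size, so no adjustment is needed.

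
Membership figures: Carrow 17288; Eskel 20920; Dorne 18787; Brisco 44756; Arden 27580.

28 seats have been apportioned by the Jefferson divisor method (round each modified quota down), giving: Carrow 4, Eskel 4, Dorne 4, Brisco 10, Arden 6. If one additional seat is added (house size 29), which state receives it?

Priority for the next seat is population ÷ (current seats + 1).
Priorities: Carrow 3457.600, Eskel 4184.000, Dorne 3757.400, Brisco 4068.727, Arden 3940.000.
Highest priority: Eskel.

Eskel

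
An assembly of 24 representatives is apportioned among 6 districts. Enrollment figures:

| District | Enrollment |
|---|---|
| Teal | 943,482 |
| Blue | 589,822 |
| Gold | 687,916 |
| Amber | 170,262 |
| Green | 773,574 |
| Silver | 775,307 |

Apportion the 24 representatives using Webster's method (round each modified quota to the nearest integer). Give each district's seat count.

Standard divisor 3940363/24 ≈ 164181.792; standard quotas: Teal 5.747, Blue 3.592, Gold 4.190, Amber 1.037, Green 4.712, Silver 4.722.
Rounding to the nearest integer gives 6, 4, 4, 1, 5, 5 = 25 seats, so the divisor must be adjusted.
With modified divisor 170000: modified quotas Teal 5.550, Blue 3.470, Gold 4.047, Amber 1.002, Green 4.550, Silver 4.561.
Rounding to the nearest integer: Teal 6, Blue 3, Gold 4, Amber 1, Green 5, Silver 5 (total 24).

Teal=6; Blue=3; Gold=4; Amber=1; Green=5; Silver=5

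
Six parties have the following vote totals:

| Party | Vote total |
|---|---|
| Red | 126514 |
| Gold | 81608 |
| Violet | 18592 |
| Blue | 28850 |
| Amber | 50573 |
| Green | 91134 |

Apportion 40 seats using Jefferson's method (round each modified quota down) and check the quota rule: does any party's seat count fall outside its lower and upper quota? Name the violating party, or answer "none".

Standard quotas: Red 12.738, Gold 8.217, Violet 1.872, Blue 2.905, Amber 5.092, Green 9.176.
Jefferson allocation: Red 13, Gold 8, Violet 2, Blue 3, Amber 5, Green 9.
Every allocation lies between the lower and upper quota.

none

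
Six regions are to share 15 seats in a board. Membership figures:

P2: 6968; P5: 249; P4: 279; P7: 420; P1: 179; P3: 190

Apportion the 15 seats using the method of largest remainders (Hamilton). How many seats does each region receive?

The standard divisor is 8285/15 ≈ 552.333.
Standard quotas: P2 12.6156, P5 0.4508, P4 0.5051, P7 0.7604, P1 0.3241, P3 0.3440.
Lower quotas: P2 12, P5 0, P4 0, P7 0, P1 0, P3 0 (sum 12, leaving 3 seats).
Remainders in descending order: P7 0.7604, P2 0.6156, P4 0.5051, P5 0.4508, P3 0.3440, P1 0.3241.
Largest remainders: P7, P2, P4 receive the extra seats.

P2=13, P5=0, P4=1, P7=1, P1=0, P3=0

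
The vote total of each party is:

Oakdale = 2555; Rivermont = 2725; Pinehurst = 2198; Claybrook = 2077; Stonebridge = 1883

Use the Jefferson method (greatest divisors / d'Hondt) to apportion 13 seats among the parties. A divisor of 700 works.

With modified divisor 700: modified quotas Oakdale 3.650, Rivermont 3.893, Pinehurst 3.140, Claybrook 2.967, Stonebridge 2.690.
Rounding down: Oakdale 3, Rivermont 3, Pinehurst 3, Claybrook 2, Stonebridge 2 (total 13).

Oakdale: 3, Rivermont: 3, Pinehurst: 3, Claybrook: 2, Stonebridge: 2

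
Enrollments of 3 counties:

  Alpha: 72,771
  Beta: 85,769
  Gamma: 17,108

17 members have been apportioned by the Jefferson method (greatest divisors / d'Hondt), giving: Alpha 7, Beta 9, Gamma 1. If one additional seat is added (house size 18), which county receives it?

Priority for the next seat is population ÷ (current seats + 1).
Priorities: Alpha 9096.375, Beta 8576.900, Gamma 8554.000.
Highest priority: Alpha.

Alpha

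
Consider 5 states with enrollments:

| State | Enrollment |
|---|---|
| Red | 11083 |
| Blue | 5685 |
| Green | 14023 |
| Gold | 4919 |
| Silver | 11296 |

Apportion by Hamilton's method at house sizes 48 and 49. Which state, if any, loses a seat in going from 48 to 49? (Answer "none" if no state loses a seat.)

At 48 seats: Red 11, Blue 6, Green 14, Gold 5, Silver 12.
At 49 seats: Red 11, Blue 6, Green 15, Gold 5, Silver 12.
No state's allocation decreased.

none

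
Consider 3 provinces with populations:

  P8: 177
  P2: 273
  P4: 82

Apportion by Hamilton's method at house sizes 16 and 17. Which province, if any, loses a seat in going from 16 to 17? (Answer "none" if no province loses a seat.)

P4

At 16 seats: P8 5, P2 8, P4 3.
At 17 seats: P8 6, P2 9, P4 2.
P4 drops from 3 to 2.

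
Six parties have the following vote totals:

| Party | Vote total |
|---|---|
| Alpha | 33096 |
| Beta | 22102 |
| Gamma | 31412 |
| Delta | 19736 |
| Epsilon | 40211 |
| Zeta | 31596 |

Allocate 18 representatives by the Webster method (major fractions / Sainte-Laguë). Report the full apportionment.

Alpha 4, Beta 2, Gamma 3, Delta 2, Epsilon 4, Zeta 3

Standard divisor 178153/18 ≈ 9897.389; standard quotas: Alpha 3.344, Beta 2.233, Gamma 3.174, Delta 1.994, Epsilon 4.063, Zeta 3.192.
Rounding to the nearest integer gives 3, 2, 3, 2, 4, 3 = 17 seats, so the divisor must be adjusted.
With modified divisor 9200: modified quotas Alpha 3.597, Beta 2.402, Gamma 3.414, Delta 2.145, Epsilon 4.371, Zeta 3.434.
Rounding to the nearest integer: Alpha 4, Beta 2, Gamma 3, Delta 2, Epsilon 4, Zeta 3 (total 18).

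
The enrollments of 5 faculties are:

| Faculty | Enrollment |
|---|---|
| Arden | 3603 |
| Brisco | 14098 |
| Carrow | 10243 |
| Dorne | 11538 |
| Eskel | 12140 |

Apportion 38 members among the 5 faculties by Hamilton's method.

Arden 3, Brisco 10, Carrow 8, Dorne 8, Eskel 9

Standard divisor: 51622 ÷ 38 ≈ 1358.474.
Standard quotas: Arden 2.6522, Brisco 10.3778, Carrow 7.5401, Dorne 8.4934, Eskel 8.9365.
Lower quotas: Arden 2, Brisco 10, Carrow 7, Dorne 8, Eskel 8 (sum 35, leaving 3 seats).
Remainders in descending order: Eskel 0.9365, Arden 0.6522, Carrow 0.5401, Dorne 0.4934, Brisco 0.3778.
The surplus seats go to Eskel, Arden, Carrow.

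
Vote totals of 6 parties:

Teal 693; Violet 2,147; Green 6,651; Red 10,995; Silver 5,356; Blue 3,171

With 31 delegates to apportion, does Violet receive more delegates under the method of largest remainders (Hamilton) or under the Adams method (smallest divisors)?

Adams

Hamilton: Teal 1, Violet 2, Green 7, Red 12, Silver 6, Blue 3.
Adams: Teal 1, Violet 3, Green 7, Red 11, Silver 6, Blue 3.
Violet gets 2 under Hamilton and 3 under Adams.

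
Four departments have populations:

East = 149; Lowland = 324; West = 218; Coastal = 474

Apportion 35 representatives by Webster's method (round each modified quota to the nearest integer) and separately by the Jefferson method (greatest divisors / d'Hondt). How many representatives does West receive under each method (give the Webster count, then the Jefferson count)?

7 and 6

Webster: East 4, Lowland 10, West 7, Coastal 14.
Jefferson: East 4, Lowland 10, West 6, Coastal 15.
West gets 7 under Webster and 6 under Jefferson.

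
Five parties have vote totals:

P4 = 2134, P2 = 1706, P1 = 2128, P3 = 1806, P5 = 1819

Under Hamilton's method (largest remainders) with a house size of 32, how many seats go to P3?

6

Total 9593; standard divisor 9593/32 ≈ 299.781.
Standard quotas: P4 7.119, P2 5.691, P1 7.099, P3 6.024, P5 6.068.
Lower quotas: P4 7, P2 5, P1 7, P3 6, P5 6 (sum 31, leaving 1 seat).
Remainders in descending order: P2 0.691, P4 0.119, P1 0.099, P5 0.068, P3 0.024.
Largest remainder: P2 receives the extra seat.
P3 receives 6.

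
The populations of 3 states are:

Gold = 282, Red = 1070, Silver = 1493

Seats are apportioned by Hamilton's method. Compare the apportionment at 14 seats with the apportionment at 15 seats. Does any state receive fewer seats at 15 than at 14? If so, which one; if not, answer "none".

At 14 seats: Gold 2, Red 5, Silver 7.
At 15 seats: Gold 1, Red 6, Silver 8.
Gold drops from 2 to 1.

Gold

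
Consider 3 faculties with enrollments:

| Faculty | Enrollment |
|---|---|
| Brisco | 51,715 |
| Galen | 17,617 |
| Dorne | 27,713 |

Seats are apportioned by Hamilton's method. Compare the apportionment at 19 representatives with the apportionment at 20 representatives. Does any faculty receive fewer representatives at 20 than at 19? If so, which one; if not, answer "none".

Galen

At 19 seats: Brisco 10, Galen 4, Dorne 5.
At 20 seats: Brisco 11, Galen 3, Dorne 6.
Galen drops from 4 to 3.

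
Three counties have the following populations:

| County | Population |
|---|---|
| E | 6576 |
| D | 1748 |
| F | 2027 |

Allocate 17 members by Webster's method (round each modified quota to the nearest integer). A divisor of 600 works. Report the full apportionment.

E: 11; D: 3; F: 3

With modified divisor 600: modified quotas E 10.960, D 2.913, F 3.378.
Rounding to the nearest integer: E 11, D 3, F 3 (total 17).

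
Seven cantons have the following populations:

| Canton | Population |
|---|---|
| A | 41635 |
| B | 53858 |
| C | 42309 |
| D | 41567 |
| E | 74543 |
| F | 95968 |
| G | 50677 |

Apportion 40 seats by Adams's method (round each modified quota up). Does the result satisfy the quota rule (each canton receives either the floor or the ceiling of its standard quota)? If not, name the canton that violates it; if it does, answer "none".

Standard quotas: A 4.158, B 5.378, C 4.225, D 4.151, E 7.444, F 9.583, G 5.061.
Adams allocation: A 4, B 6, C 4, D 4, E 7, F 10, G 5.
Every allocation lies between the lower and upper quota.

none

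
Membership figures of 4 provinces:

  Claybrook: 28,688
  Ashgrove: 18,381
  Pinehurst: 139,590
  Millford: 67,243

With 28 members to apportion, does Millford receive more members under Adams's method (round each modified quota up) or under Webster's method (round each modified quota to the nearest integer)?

Adams

Adams: Claybrook 3, Ashgrove 2, Pinehurst 15, Millford 8.
Webster: Claybrook 3, Ashgrove 2, Pinehurst 16, Millford 7.
Millford gets 8 under Adams and 7 under Webster.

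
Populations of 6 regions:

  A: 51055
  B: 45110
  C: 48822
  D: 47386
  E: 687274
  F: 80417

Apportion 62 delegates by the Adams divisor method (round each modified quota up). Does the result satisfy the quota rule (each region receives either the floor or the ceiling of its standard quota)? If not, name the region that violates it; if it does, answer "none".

E

Standard quotas: A 3.297, B 2.913, C 3.153, D 3.060, E 44.383, F 5.193.
Adams allocation: A 4, B 3, C 4, D 3, E 43, F 5.
E has quota 44.383 (lower 44, upper 45) but receives 43 — outside the quota interval.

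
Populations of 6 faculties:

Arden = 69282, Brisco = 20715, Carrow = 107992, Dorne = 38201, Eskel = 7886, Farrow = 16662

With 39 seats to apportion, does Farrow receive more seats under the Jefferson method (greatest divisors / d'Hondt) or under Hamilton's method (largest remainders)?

Hamilton

Jefferson: Arden 10, Brisco 3, Carrow 17, Dorne 6, Eskel 1, Farrow 2.
Hamilton: Arden 10, Brisco 3, Carrow 16, Dorne 6, Eskel 1, Farrow 3.
Farrow gets 2 under Jefferson and 3 under Hamilton.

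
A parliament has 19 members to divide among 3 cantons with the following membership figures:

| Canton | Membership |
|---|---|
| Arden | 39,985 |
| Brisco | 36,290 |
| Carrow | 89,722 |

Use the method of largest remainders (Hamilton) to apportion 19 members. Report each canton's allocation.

Arden 5; Brisco 4; Carrow 10

The standard divisor is 165997/19 ≈ 8736.684.
Standard quotas: Arden 4.5767, Brisco 4.1537, Carrow 10.2696.
Lower quotas: Arden 4, Brisco 4, Carrow 10 (sum 18, leaving 1 seat).
Remainders in descending order: Arden 0.5767, Carrow 0.2696, Brisco 0.1537.
Largest remainder: Arden receives the extra seat.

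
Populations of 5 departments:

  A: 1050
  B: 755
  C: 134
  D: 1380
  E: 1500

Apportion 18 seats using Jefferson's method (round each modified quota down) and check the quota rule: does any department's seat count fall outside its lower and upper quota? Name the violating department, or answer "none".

none

Standard quotas: A 3.922, B 2.820, C 0.501, D 5.155, E 5.603.
Jefferson allocation: A 4, B 3, C 0, D 5, E 6.
Every allocation lies between the lower and upper quota.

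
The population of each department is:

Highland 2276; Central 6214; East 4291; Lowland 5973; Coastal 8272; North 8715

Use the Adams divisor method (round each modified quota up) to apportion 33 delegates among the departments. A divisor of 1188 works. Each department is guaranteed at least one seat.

Highland=2, Central=6, East=4, Lowland=6, Coastal=7, North=8

With modified divisor 1188: modified quotas Highland 1.916, Central 5.231, East 3.612, Lowland 5.028, Coastal 6.963, North 7.336.
Rounding up: Highland 2, Central 6, East 4, Lowland 6, Coastal 7, North 8 (total 33).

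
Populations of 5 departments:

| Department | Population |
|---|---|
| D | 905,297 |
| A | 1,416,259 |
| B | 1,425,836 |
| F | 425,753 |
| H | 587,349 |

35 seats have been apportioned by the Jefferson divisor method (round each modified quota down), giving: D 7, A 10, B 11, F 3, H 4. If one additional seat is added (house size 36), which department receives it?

Priority for the next seat is population ÷ (current seats + 1).
Priorities: D 113162.125, A 128750.818, B 118819.667, F 106438.250, H 117469.800.
Highest priority: A.

A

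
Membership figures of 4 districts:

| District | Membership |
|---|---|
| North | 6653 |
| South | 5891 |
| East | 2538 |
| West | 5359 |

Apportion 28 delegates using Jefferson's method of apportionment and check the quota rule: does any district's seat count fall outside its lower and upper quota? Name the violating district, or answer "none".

none

Standard quotas: North 9.113, South 8.069, East 3.477, West 7.341.
Jefferson allocation: North 9, South 8, East 3, West 8.
Every allocation lies between the lower and upper quota.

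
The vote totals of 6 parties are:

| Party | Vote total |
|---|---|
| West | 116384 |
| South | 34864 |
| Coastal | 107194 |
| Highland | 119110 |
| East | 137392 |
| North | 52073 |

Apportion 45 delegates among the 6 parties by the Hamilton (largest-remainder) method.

West 9; South 3; Coastal 9; Highland 9; East 11; North 4

Standard divisor: 567017 ÷ 45 ≈ 12600.378.
Standard quotas: West 9.2365, South 2.7669, Coastal 8.5072, Highland 9.4529, East 10.9038, North 4.1327.
Lower quotas: West 9, South 2, Coastal 8, Highland 9, East 10, North 4 (sum 42, leaving 3 seats).
Remainders in descending order: East 0.9038, South 0.7669, Coastal 0.5072, Highland 0.4529, West 0.2365, North 0.1327.
The surplus seats go to East, South, Coastal.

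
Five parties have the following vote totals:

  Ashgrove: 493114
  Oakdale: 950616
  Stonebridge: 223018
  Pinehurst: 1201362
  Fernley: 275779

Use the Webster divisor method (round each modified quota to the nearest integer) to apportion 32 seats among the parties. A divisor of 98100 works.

With modified divisor 98100: modified quotas Ashgrove 5.027, Oakdale 9.690, Stonebridge 2.273, Pinehurst 12.246, Fernley 2.811.
Rounding to the nearest integer: Ashgrove 5, Oakdale 10, Stonebridge 2, Pinehurst 12, Fernley 3 (total 32).

Ashgrove: 5; Oakdale: 10; Stonebridge: 2; Pinehurst: 12; Fernley: 3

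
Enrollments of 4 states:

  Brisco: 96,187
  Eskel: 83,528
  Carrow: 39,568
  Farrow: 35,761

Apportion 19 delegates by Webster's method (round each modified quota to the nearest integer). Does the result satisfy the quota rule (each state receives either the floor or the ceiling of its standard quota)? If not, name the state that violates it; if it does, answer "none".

Standard quotas: Brisco 7.166, Eskel 6.223, Carrow 2.948, Farrow 2.664.
Webster allocation: Brisco 7, Eskel 6, Carrow 3, Farrow 3.
Every allocation lies between the lower and upper quota.

none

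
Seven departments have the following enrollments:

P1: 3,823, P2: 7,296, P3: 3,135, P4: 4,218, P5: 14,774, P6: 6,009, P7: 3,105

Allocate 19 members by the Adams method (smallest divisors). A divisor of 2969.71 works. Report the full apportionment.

P1: 2, P2: 3, P3: 2, P4: 2, P5: 5, P6: 3, P7: 2

With modified divisor 2969.71: modified quotas P1 1.287, P2 2.457, P3 1.056, P4 1.420, P5 4.975, P6 2.023, P7 1.046.
Rounding up: P1 2, P2 3, P3 2, P4 2, P5 5, P6 3, P7 2 (total 19).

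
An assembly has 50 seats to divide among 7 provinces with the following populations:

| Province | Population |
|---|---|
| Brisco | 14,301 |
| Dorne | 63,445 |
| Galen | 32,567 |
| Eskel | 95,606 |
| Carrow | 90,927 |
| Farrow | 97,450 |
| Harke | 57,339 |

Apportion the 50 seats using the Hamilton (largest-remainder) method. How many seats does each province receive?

Brisco=1, Dorne=7, Galen=4, Eskel=11, Carrow=10, Farrow=11, Harke=6

The standard divisor is 451635/50 ≈ 9032.7.
Standard quotas: Brisco 1.5832, Dorne 7.0239, Galen 3.6055, Eskel 10.5844, Carrow 10.0664, Farrow 10.7886, Harke 6.3479.
Lower quotas: Brisco 1, Dorne 7, Galen 3, Eskel 10, Carrow 10, Farrow 10, Harke 6 (sum 47, leaving 3 seats).
Remainders in descending order: Farrow 0.7886, Galen 0.6055, Eskel 0.5844, Brisco 0.5832, Harke 0.3479, Carrow 0.0664, Dorne 0.0239.
Largest remainders: Farrow, Galen, Eskel receive the extra seats.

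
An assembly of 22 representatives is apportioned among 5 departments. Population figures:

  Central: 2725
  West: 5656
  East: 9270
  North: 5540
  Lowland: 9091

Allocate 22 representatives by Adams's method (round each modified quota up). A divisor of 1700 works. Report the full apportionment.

Central 2; West 4; East 6; North 4; Lowland 6

With modified divisor 1700: modified quotas Central 1.603, West 3.327, East 5.453, North 3.259, Lowland 5.348.
Rounding up: Central 2, West 4, East 6, North 4, Lowland 6 (total 22).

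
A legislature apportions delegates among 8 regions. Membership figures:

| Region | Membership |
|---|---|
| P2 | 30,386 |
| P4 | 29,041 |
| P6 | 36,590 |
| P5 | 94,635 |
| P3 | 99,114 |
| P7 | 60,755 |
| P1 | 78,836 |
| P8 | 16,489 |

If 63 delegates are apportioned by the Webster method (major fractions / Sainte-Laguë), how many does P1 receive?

Standard divisor 445846/63 ≈ 7076.921; standard quotas: P2 4.294, P4 4.104, P6 5.170, P5 13.372, P3 14.005, P7 8.585, P1 11.140, P8 2.330.
Rounding to the nearest integer gives 4, 4, 5, 13, 14, 9, 11, 2 = 62 seats, so the divisor must be adjusted.
With modified divisor 6900: modified quotas P2 4.404, P4 4.209, P6 5.303, P5 13.715, P3 14.364, P7 8.805, P1 11.426, P8 2.390.
Rounding to the nearest integer: P2 4, P4 4, P6 5, P5 14, P3 14, P7 9, P1 11, P8 2 (total 63).
P1 receives 11.

11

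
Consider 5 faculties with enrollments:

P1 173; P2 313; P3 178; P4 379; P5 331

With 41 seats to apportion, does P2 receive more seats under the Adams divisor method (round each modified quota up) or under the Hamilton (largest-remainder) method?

Adams: P1 5, P2 9, P3 6, P4 11, P5 10.
Hamilton: P1 5, P2 10, P3 5, P4 11, P5 10.
P2 gets 9 under Adams and 10 under Hamilton.

Hamilton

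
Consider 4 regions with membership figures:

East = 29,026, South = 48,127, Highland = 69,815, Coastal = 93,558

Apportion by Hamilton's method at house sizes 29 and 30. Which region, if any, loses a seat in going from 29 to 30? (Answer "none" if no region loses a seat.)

East

At 29 seats: East 4, South 6, Highland 8, Coastal 11.
At 30 seats: East 3, South 6, Highland 9, Coastal 12.
East drops from 4 to 3.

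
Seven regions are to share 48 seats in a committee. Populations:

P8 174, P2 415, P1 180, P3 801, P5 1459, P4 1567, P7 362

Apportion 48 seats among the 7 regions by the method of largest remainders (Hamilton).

P8 2; P2 4; P1 2; P3 8; P5 14; P4 15; P7 3

Total 4958; standard divisor 4958/48 ≈ 103.292.
Standard quotas: P8 1.685, P2 4.018, P1 1.743, P3 7.755, P5 14.125, P4 15.171, P7 3.505.
Lower quotas: P8 1, P2 4, P1 1, P3 7, P5 14, P4 15, P7 3 (sum 45, leaving 3 seats).
Remainders in descending order: P3 0.755, P1 0.743, P8 0.685, P7 0.505, P4 0.171, P5 0.125, P2 0.018.
Largest remainders: P3, P1, P8 receive the extra seats.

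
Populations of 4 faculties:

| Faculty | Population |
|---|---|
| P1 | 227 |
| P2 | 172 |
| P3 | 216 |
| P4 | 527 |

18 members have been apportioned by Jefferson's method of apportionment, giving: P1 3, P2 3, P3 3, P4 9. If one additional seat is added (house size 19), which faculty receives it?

P1

Priority for the next seat is population ÷ (current seats + 1).
Priorities: P1 56.750, P2 43.000, P3 54.000, P4 52.700.
Highest priority: P1.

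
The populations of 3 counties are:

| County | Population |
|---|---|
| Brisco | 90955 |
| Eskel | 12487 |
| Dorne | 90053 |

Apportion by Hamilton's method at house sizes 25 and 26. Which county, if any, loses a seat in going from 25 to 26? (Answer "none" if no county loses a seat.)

At 25 seats: Brisco 12, Eskel 1, Dorne 12.
At 26 seats: Brisco 12, Eskel 2, Dorne 12.
No county's allocation decreased.

none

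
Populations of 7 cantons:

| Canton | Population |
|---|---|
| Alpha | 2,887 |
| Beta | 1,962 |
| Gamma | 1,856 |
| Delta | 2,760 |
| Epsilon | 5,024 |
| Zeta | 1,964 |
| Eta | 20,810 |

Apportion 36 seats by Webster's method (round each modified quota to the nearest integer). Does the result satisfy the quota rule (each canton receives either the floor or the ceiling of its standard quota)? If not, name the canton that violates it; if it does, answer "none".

Standard quotas: Alpha 2.789, Beta 1.895, Gamma 1.793, Delta 2.666, Epsilon 4.854, Zeta 1.897, Eta 20.105.
Webster allocation: Alpha 3, Beta 2, Gamma 2, Delta 3, Epsilon 5, Zeta 2, Eta 19.
Eta has quota 20.105 (lower 20, upper 21) but receives 19 — outside the quota interval.

Eta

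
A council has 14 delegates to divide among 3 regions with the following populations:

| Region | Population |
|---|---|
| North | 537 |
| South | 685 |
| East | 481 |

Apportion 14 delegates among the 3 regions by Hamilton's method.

The standard divisor is 1703/14 ≈ 121.643.
Standard quotas: North 4.415, South 5.631, East 3.954.
Lower quotas: North 4, South 5, East 3 (sum 12, leaving 2 seats).
Remainders in descending order: East 0.954, South 0.631, North 0.415.
The surplus seats go to East, South.

North=4, South=6, East=4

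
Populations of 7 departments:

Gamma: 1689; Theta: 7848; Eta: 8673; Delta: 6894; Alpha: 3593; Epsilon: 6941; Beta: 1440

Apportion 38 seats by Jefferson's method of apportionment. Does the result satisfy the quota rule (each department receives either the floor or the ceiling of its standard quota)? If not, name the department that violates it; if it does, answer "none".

none

Standard quotas: Gamma 1.731, Theta 8.043, Eta 8.889, Delta 7.065, Alpha 3.682, Epsilon 7.114, Beta 1.476.
Jefferson allocation: Gamma 1, Theta 9, Eta 9, Delta 7, Alpha 4, Epsilon 7, Beta 1.
Every allocation lies between the lower and upper quota.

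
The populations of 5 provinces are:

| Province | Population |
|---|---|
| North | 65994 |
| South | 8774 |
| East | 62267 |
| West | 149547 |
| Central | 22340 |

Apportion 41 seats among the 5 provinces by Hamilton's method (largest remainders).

North: 9; South: 1; East: 8; West: 20; Central: 3

Standard divisor: 308922 ÷ 41 ≈ 7534.683.
Standard quotas: North 8.7587, South 1.1645, East 8.2641, West 19.8478, Central 2.9650.
Lower quotas: North 8, South 1, East 8, West 19, Central 2 (sum 38, leaving 3 seats).
Remainders in descending order: Central 0.9650, West 0.8478, North 0.7587, East 0.2641, South 0.1645.
Largest remainders: Central, West, North receive the extra seats.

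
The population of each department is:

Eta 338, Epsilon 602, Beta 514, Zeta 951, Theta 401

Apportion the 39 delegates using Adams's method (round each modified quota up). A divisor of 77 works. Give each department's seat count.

With modified divisor 77: modified quotas Eta 4.390, Epsilon 7.818, Beta 6.675, Zeta 12.351, Theta 5.208.
Rounding up: Eta 5, Epsilon 8, Beta 7, Zeta 13, Theta 6 (total 39).

Eta=5, Epsilon=8, Beta=7, Zeta=13, Theta=6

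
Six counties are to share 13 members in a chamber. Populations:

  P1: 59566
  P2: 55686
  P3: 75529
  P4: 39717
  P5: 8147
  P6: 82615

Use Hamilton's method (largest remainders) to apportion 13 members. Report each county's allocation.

P1 3, P2 2, P3 3, P4 2, P5 0, P6 3

The standard divisor is 321260/13 ≈ 24712.308.
Standard quotas: P1 2.4104, P2 2.2534, P3 3.0563, P4 1.6072, P5 0.3297, P6 3.3431.
Lower quotas: P1 2, P2 2, P3 3, P4 1, P5 0, P6 3 (sum 11, leaving 2 seats).
Remainders in descending order: P4 0.6072, P1 0.4104, P6 0.3431, P5 0.3297, P2 0.2534, P3 0.0563.
Largest remainders: P4, P1 receive the extra seats.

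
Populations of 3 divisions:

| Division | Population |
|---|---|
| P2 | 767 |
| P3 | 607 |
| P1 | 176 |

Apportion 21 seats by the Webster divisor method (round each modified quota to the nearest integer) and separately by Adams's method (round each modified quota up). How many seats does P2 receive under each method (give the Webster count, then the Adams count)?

11 and 10

Webster: P2 11, P3 8, P1 2.
Adams: P2 10, P3 8, P1 3.
P2 gets 11 under Webster and 10 under Adams.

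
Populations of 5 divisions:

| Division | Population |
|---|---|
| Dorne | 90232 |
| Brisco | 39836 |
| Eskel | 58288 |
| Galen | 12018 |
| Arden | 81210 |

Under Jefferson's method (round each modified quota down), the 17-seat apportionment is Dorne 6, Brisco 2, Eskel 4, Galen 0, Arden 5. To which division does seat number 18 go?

Arden

Priority for the next seat is population ÷ (current seats + 1).
Priorities: Dorne 12890.286, Brisco 13278.667, Eskel 11657.600, Galen 12018.000, Arden 13535.000.
Highest priority: Arden.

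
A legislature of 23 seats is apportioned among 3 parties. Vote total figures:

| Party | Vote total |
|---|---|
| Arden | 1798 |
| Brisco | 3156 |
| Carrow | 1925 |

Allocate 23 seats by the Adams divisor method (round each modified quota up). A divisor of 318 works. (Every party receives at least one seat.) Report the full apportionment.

With modified divisor 318: modified quotas Arden 5.654, Brisco 9.925, Carrow 6.053.
Rounding up: Arden 6, Brisco 10, Carrow 7 (total 23).

Arden 6, Brisco 10, Carrow 7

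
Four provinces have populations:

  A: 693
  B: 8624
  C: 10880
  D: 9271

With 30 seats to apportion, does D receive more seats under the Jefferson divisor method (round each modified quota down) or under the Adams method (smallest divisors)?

Jefferson: A 0, B 9, C 11, D 10.
Adams: A 1, B 9, C 11, D 9.
D gets 10 under Jefferson and 9 under Adams.

Jefferson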